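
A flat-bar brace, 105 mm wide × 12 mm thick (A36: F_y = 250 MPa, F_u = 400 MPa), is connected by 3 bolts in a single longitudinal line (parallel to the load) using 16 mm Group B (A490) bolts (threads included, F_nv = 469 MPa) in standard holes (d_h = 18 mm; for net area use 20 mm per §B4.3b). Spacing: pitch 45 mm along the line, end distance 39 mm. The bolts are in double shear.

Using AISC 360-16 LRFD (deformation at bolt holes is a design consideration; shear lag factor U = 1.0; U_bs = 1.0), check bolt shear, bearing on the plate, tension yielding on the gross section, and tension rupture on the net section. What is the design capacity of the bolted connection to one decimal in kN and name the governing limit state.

283.5 kN (gross-section yield governs)

Bolt shear: A_b = π(16)²/4 = 201.06 mm². φR_n = 0.75 × 469 × 201.06 × 3 × 2 = 424.3 kN.
Bearing (12 mm plate, F_u = 400 MPa): end bolts L_c = 39 − 18/2 = 30, R_n = min(1.2×30×12×400, 2.4×16×12×400) = 172.8 kN/bolt; interior L_c = 45 − 18 = 27, R_n = 155.52 kN/bolt. φR_n = 0.75 × (1×172.8 + 2×155.52) = 362.9 kN.
Tension yield (gross): A_g = 105×12 = 1260 mm². φR_n = 0.90 × 250 × 1260 = 283.5 kN.
Tension rupture (net): A_n = (105 − 1×20)×12 = 1020 mm² (U = 1.0, A_e = A_n). φR_n = 0.75 × 400 × 1020 = 306.0 kN.
Governing: min(424.3, 362.9, 283.5, 306.0) = 283.5 kN → gross-section yield.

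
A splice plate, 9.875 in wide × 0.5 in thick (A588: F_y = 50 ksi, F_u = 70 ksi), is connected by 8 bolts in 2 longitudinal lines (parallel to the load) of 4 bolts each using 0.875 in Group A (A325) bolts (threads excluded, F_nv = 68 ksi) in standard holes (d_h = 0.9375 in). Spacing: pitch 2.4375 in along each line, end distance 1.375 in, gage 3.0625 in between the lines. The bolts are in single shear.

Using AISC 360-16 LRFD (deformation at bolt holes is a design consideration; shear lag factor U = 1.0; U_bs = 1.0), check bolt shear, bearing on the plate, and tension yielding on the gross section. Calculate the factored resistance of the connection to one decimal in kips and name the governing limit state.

Bolt shear: A_b = π(0.875)²/4 = 0.60132 in². φR_n = 0.75 × 68 × 0.60132 × 8 × 1 = 245.3 kips.
Bearing (0.5 in plate, F_u = 70 ksi): end bolts L_c = 1.375 − 0.9375/2 = 0.90625, R_n = min(1.2×0.90625×0.5×70, 2.4×0.875×0.5×70) = 38.063 kips/bolt; interior L_c = 2.4375 − 0.9375 = 1.5, R_n = 63 kips/bolt. φR_n = 0.75 × (2×38.063 + 6×63) = 340.6 kips.
Tension yield (gross): A_g = 9.875×0.5 = 4.9375 in². φR_n = 0.90 × 50 × 4.9375 = 222.2 kips.
Governing: min(245.3, 340.6, 222.2) = 222.2 kips → gross-section yield.

222.2 kips (gross-section yield governs)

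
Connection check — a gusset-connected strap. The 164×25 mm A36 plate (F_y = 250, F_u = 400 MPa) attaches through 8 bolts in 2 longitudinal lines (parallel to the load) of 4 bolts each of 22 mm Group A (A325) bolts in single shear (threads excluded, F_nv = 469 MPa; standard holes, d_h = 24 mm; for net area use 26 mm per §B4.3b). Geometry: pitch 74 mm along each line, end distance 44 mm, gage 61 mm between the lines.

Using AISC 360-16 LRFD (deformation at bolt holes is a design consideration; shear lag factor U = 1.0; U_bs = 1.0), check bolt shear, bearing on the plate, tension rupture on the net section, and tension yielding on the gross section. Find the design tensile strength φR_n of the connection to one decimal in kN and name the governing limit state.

Bolt shear: A_b = π(22)²/4 = 380.13 mm². φR_n = 0.75 × 469 × 380.13 × 8 × 1 = 1069.7 kN.
Bearing (25 mm plate, F_u = 400 MPa): end bolts L_c = 44 − 24/2 = 32, R_n = min(1.2×32×25×400, 2.4×22×25×400) = 384 kN/bolt; interior L_c = 74 − 24 = 50, R_n = 528 kN/bolt. φR_n = 0.75 × (2×384 + 6×528) = 2952.0 kN.
Tension rupture (net): A_n = (164 − 2×26)×25 = 2800 mm² (U = 1.0, A_e = A_n). φR_n = 0.75 × 400 × 2800 = 840.0 kN.
Tension yield (gross): A_g = 164×25 = 4100 mm². φR_n = 0.90 × 250 × 4100 = 922.5 kN.
Governing: min(1069.7, 2952.0, 840.0, 922.5) = 840.0 kN → net-section rupture.

840.0 kN (net-section rupture governs)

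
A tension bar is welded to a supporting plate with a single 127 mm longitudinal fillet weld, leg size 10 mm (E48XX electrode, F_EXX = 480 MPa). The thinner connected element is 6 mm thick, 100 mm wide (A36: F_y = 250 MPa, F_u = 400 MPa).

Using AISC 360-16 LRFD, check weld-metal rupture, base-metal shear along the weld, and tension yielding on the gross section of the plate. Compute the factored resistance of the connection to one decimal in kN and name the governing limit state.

Weld metal: throat = 0.707×10 = 7.07 mm, L = 127 mm. φR_n = 0.75 × 0.6 × 480 × 7.07 × 127 = 193.9 kN.
Base metal shear (6 mm plate): yield φR_n = 1.0×0.6×250×6×127 = 114.3 kN; rupture φR_n = 0.75×0.6×400×6×127 = 137.2 kN; take 114.3 kN (yield).
Tension yield (gross): A_g = 100×6 = 600 mm². φR_n = 0.90 × 250 × 600 = 135.0 kN.
Governing: min(193.9, 114.3, 135.0) = 114.3 kN → base-metal shear.

114.3 kN (base-metal shear governs)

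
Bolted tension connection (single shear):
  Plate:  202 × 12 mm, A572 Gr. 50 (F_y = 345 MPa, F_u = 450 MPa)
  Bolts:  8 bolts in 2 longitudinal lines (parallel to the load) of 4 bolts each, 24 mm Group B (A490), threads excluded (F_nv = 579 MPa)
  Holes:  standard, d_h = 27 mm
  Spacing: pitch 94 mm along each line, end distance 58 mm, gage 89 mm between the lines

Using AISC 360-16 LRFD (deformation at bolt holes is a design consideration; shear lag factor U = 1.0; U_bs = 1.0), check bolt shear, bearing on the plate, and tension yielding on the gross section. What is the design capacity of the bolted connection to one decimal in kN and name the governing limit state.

Bolt shear: A_b = π(24)²/4 = 452.39 mm². φR_n = 0.75 × 579 × 452.39 × 8 × 1 = 1571.6 kN.
Bearing (12 mm plate, F_u = 450 MPa): end bolts L_c = 58 − 27/2 = 44.5, R_n = min(1.2×44.5×12×450, 2.4×24×12×450) = 288.36 kN/bolt; interior L_c = 94 − 27 = 67, R_n = 311.04 kN/bolt. φR_n = 0.75 × (2×288.36 + 6×311.04) = 1832.2 kN.
Tension yield (gross): A_g = 202×12 = 2424 mm². φR_n = 0.90 × 345 × 2424 = 752.7 kN.
Governing: min(1571.6, 1832.2, 752.7) = 752.7 kN → gross-section yield.

752.7 kN (gross-section yield governs)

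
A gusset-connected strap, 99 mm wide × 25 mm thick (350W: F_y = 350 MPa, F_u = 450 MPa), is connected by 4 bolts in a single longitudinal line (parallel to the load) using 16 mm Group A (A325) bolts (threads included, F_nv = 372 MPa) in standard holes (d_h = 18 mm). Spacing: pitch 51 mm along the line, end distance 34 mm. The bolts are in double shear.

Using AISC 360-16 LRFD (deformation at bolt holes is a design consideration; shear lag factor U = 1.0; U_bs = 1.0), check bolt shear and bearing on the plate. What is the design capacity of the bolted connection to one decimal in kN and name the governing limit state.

448.8 kN (bolt shear governs)

Bolt shear: A_b = π(16)²/4 = 201.06 mm². φR_n = 0.75 × 372 × 201.06 × 4 × 2 = 448.8 kN.
Bearing (25 mm plate, F_u = 450 MPa): end bolts L_c = 34 − 18/2 = 25, R_n = min(1.2×25×25×450, 2.4×16×25×450) = 337.5 kN/bolt; interior L_c = 51 − 18 = 33, R_n = 432 kN/bolt. φR_n = 0.75 × (1×337.5 + 3×432) = 1225.1 kN.
Governing: min(448.8, 1225.1) = 448.8 kN → bolt shear.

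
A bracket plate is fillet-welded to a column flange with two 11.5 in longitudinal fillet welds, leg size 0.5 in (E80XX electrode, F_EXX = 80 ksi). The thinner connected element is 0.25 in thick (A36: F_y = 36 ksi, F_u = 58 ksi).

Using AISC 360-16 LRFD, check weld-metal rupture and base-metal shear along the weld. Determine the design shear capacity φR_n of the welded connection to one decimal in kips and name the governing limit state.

124.2 kips (base-metal shear governs)

Weld metal: throat = 0.707×0.5 = 0.3535 in, L = 2×11.5 = 23 in. φR_n = 0.75 × 0.6 × 80 × 0.3535 × 23 = 292.7 kips.
Base metal shear (0.25 in plate): yield φR_n = 1.0×0.6×36×0.25×23 = 124.2 kips; rupture φR_n = 0.75×0.6×58×0.25×23 = 150.1 kips; take 124.2 kips (yield).
Governing: min(292.7, 124.2) = 124.2 kips → base-metal shear.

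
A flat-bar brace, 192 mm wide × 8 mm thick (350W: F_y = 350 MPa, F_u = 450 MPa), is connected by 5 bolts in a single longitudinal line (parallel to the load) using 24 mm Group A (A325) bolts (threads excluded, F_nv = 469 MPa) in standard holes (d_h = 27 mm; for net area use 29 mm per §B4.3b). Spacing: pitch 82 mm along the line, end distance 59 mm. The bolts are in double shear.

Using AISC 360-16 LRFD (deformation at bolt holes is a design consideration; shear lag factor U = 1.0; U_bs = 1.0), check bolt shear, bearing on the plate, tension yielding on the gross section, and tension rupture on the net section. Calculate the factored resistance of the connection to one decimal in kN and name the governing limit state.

Bolt shear: A_b = π(24)²/4 = 452.39 mm². φR_n = 0.75 × 469 × 452.39 × 5 × 2 = 1591.3 kN.
Bearing (8 mm plate, F_u = 450 MPa): end bolts L_c = 59 − 27/2 = 45.5, R_n = min(1.2×45.5×8×450, 2.4×24×8×450) = 196.56 kN/bolt; interior L_c = 82 − 27 = 55, R_n = 207.36 kN/bolt. φR_n = 0.75 × (1×196.56 + 4×207.36) = 769.5 kN.
Tension yield (gross): A_g = 192×8 = 1536 mm². φR_n = 0.90 × 350 × 1536 = 483.8 kN.
Tension rupture (net): A_n = (192 − 1×29)×8 = 1304 mm² (U = 1.0, A_e = A_n). φR_n = 0.75 × 450 × 1304 = 440.1 kN.
Governing: min(1591.3, 769.5, 483.8, 440.1) = 440.1 kN → net-section rupture.

440.1 kN (net-section rupture governs)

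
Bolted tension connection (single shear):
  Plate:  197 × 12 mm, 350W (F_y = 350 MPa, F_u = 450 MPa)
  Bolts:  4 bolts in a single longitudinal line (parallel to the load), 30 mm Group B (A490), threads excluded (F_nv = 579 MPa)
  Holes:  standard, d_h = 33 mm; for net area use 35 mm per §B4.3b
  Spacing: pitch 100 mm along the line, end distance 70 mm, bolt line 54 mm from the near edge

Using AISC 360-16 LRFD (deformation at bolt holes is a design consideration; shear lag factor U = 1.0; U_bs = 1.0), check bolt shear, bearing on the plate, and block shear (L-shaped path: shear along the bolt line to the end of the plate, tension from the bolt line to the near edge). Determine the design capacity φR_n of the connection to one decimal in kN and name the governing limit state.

Bolt shear: A_b = π(30)²/4 = 706.86 mm². φR_n = 0.75 × 579 × 706.86 × 4 × 1 = 1227.8 kN.
Bearing (12 mm plate, F_u = 450 MPa): end bolts L_c = 70 − 33/2 = 53.5, R_n = min(1.2×53.5×12×450, 2.4×30×12×450) = 346.68 kN/bolt; interior L_c = 100 − 33 = 67, R_n = 388.8 kN/bolt. φR_n = 0.75 × (1×346.68 + 3×388.8) = 1134.8 kN.
Block shear: shear path 1×[70+3×100] = 1×370 mm, A_gv = 4440, A_nv = 1×(370 − 3.5×35)×12 = 2970 mm²; tension to near edge: (54 − 0.5×35)×12 = 438 mm². R_n = min(0.6×450×2970, 0.6×350×4440) + 1.0×450×438 = min(801.9, 932.4) + 197.1 = 999 kN. φR_n = 0.75 × 999 = 749.3 kN.
Governing: min(1227.8, 1134.8, 749.3) = 749.3 kN → block shear.

749.3 kN (block shear governs)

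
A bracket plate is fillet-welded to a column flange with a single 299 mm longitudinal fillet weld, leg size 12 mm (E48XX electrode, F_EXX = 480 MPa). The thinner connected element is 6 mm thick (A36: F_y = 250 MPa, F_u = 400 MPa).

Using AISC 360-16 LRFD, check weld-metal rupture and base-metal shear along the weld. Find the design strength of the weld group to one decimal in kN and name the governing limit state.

Weld metal: throat = 0.707×12 = 8.484 mm, L = 299 mm. φR_n = 0.75 × 0.6 × 480 × 8.484 × 299 = 547.9 kN.
Base metal shear (6 mm plate): yield φR_n = 1.0×0.6×250×6×299 = 269.1 kN; rupture φR_n = 0.75×0.6×400×6×299 = 322.9 kN; take 269.1 kN (yield).
Governing: min(547.9, 269.1) = 269.1 kN → base-metal shear.

269.1 kN (base-metal shear governs)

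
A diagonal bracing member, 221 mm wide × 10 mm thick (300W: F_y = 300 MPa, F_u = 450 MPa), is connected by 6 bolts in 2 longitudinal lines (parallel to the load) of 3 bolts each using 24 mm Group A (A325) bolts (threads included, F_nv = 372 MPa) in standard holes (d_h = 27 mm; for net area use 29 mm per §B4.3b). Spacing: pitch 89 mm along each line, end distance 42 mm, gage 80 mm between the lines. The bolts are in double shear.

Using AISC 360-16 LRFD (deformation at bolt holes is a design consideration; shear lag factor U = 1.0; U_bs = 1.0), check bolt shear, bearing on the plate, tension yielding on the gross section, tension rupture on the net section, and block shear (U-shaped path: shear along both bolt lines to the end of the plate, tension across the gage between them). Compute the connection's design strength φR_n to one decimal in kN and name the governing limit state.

550.1 kN (net-section rupture governs)

Bolt shear: A_b = π(24)²/4 = 452.39 mm². φR_n = 0.75 × 372 × 452.39 × 6 × 2 = 1514.6 kN.
Bearing (10 mm plate, F_u = 450 MPa): end bolts L_c = 42 − 27/2 = 28.5, R_n = min(1.2×28.5×10×450, 2.4×24×10×450) = 153.9 kN/bolt; interior L_c = 89 − 27 = 62, R_n = 259.2 kN/bolt. φR_n = 0.75 × (2×153.9 + 4×259.2) = 1008.5 kN.
Tension yield (gross): A_g = 221×10 = 2210 mm². φR_n = 0.90 × 300 × 2210 = 596.7 kN.
Tension rupture (net): A_n = (221 − 2×29)×10 = 1630 mm² (U = 1.0, A_e = A_n). φR_n = 0.75 × 450 × 1630 = 550.1 kN.
Block shear: shear path 2×[42+2×89] = 2×220 mm, A_gv = 4400, A_nv = 2×(220 − 2.5×29)×10 = 2950 mm²; tension across gage: (80 − 1×29)×10 = 510 mm². R_n = min(0.6×450×2950, 0.6×300×4400) + 1.0×450×510 = min(796.5, 792) + 229.5 = 1021.5 kN. φR_n = 0.75 × 1021.5 = 766.1 kN.
Governing: min(1514.6, 1008.5, 596.7, 550.1, 766.1) = 550.1 kN → net-section rupture.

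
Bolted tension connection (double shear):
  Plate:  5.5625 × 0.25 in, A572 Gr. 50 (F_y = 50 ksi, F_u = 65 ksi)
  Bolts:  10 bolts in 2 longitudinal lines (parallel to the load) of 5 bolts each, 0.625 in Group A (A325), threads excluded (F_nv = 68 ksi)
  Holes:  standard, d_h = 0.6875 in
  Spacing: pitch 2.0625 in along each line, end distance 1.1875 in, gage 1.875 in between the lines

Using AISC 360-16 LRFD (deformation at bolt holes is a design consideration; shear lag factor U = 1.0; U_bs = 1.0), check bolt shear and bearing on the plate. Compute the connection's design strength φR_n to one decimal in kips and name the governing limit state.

Bolt shear: A_b = π(0.625)²/4 = 0.3068 in². φR_n = 0.75 × 68 × 0.3068 × 10 × 2 = 312.9 kips.
Bearing (0.25 in plate, F_u = 65 ksi): end bolts L_c = 1.1875 − 0.6875/2 = 0.84375, R_n = min(1.2×0.84375×0.25×65, 2.4×0.625×0.25×65) = 16.453 kips/bolt; interior L_c = 2.0625 − 0.6875 = 1.375, R_n = 24.375 kips/bolt. φR_n = 0.75 × (2×16.453 + 8×24.375) = 170.9 kips.
Governing: min(312.9, 170.9) = 170.9 kips → bearing.

170.9 kips (bearing governs)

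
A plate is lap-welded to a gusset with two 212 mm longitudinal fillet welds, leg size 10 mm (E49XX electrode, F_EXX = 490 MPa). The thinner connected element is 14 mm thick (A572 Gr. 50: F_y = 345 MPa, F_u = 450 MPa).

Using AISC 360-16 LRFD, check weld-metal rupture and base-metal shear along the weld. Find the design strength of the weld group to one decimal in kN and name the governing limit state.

661.0 kN (weld metal governs)

Weld metal: throat = 0.707×10 = 7.07 mm, L = 2×212 = 424 mm. φR_n = 0.75 × 0.6 × 490 × 7.07 × 424 = 661.0 kN.
Base metal shear (14 mm plate): yield φR_n = 1.0×0.6×345×14×424 = 1228.8 kN; rupture φR_n = 0.75×0.6×450×14×424 = 1202.0 kN; take 1202.0 kN (rupture).
Governing: min(661.0, 1202.0) = 661.0 kN → weld metal.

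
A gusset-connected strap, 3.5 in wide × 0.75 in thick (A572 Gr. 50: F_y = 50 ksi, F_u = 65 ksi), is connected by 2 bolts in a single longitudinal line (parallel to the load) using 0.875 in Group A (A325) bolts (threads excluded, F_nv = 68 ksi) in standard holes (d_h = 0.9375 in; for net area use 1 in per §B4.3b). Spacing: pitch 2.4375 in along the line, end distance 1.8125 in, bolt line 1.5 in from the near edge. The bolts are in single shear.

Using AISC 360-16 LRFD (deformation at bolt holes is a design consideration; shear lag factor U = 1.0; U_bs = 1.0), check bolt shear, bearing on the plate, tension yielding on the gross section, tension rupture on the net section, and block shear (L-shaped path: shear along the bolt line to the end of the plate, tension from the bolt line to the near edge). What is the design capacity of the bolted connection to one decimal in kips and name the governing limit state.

Bolt shear: A_b = π(0.875)²/4 = 0.60132 in². φR_n = 0.75 × 68 × 0.60132 × 2 × 1 = 61.3 kips.
Bearing (0.75 in plate, F_u = 65 ksi): end bolts L_c = 1.8125 − 0.9375/2 = 1.34375, R_n = min(1.2×1.34375×0.75×65, 2.4×0.875×0.75×65) = 78.609 kips/bolt; interior L_c = 2.4375 − 0.9375 = 1.5, R_n = 87.75 kips/bolt. φR_n = 0.75 × (1×78.609 + 1×87.75) = 124.8 kips.
Tension yield (gross): A_g = 3.5×0.75 = 2.625 in². φR_n = 0.90 × 50 × 2.625 = 118.1 kips.
Tension rupture (net): A_n = (3.5 − 1×1)×0.75 = 1.875 in² (U = 1.0, A_e = A_n). φR_n = 0.75 × 65 × 1.875 = 91.4 kips.
Block shear: shear path 1×[1.8125+1×2.4375] = 1×4.25 in, A_gv = 3.1875, A_nv = 1×(4.25 − 1.5×1)×0.75 = 2.0625 in²; tension to near edge: (1.5 − 0.5×1)×0.75 = 0.75 in². R_n = min(0.6×65×2.0625, 0.6×50×3.1875) + 1.0×65×0.75 = min(80.438, 95.625) + 48.75 = 129.19 kips. φR_n = 0.75 × 129.19 = 96.9 kips.
Governing: min(61.3, 124.8, 118.1, 91.4, 96.9) = 61.3 kips → bolt shear.

61.3 kips (bolt shear governs)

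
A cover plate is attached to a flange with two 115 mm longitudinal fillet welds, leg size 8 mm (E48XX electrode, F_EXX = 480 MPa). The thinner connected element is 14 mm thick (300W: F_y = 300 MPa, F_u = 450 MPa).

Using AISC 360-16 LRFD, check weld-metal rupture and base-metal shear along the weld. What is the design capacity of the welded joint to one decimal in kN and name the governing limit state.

281.0 kN (weld metal governs)

Weld metal: throat = 0.707×8 = 5.656 mm, L = 2×115 = 230 mm. φR_n = 0.75 × 0.6 × 480 × 5.656 × 230 = 281.0 kN.
Base metal shear (14 mm plate): yield φR_n = 1.0×0.6×300×14×230 = 579.6 kN; rupture φR_n = 0.75×0.6×450×14×230 = 652.1 kN; take 579.6 kN (yield).
Governing: min(281.0, 579.6) = 281.0 kN → weld metal.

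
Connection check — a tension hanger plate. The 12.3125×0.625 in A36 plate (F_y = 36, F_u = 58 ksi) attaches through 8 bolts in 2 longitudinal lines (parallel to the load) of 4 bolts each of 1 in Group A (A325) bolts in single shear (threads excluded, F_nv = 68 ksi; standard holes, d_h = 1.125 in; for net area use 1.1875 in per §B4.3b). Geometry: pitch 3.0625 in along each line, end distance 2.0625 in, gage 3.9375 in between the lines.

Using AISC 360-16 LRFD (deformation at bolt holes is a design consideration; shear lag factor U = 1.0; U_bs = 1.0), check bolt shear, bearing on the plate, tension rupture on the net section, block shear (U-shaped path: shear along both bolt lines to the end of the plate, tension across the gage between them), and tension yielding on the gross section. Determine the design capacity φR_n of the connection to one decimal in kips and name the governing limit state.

249.3 kips (gross-section yield governs)

Bolt shear: A_b = π(1)²/4 = 0.7854 in². φR_n = 0.75 × 68 × 0.7854 × 8 × 1 = 320.4 kips.
Bearing (0.625 in plate, F_u = 58 ksi): end bolts L_c = 2.0625 − 1.125/2 = 1.5, R_n = min(1.2×1.5×0.625×58, 2.4×1×0.625×58) = 65.25 kips/bolt; interior L_c = 3.0625 − 1.125 = 1.9375, R_n = 84.281 kips/bolt. φR_n = 0.75 × (2×65.25 + 6×84.281) = 477.1 kips.
Tension rupture (net): A_n = (12.3125 − 2×1.1875)×0.625 = 6.2109 in² (U = 1.0, A_e = A_n). φR_n = 0.75 × 58 × 6.2109 = 270.2 kips.
Block shear: shear path 2×[2.0625+3×3.0625] = 2×11.25 in, A_gv = 14.063, A_nv = 2×(11.25 − 3.5×1.1875)×0.625 = 8.8672 in²; tension across gage: (3.9375 − 1×1.1875)×0.625 = 1.7188 in². R_n = min(0.6×58×8.8672, 0.6×36×14.063) + 1.0×58×1.7188 = min(308.58, 303.76) + 99.69 = 403.45 kips. φR_n = 0.75 × 403.45 = 302.6 kips.
Tension yield (gross): A_g = 12.3125×0.625 = 7.6953 in². φR_n = 0.90 × 36 × 7.6953 = 249.3 kips.
Governing: min(320.4, 477.1, 270.2, 302.6, 249.3) = 249.3 kips → gross-section yield.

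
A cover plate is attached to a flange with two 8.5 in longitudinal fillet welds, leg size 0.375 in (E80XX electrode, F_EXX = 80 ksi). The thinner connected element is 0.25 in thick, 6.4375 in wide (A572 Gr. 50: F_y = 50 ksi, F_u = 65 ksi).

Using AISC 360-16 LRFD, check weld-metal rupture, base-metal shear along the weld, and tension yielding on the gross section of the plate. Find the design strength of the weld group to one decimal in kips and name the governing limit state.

72.4 kips (gross-section yield governs)

Weld metal: throat = 0.707×0.375 = 0.26513 in, L = 2×8.5 = 17 in. φR_n = 0.75 × 0.6 × 80 × 0.26513 × 17 = 162.3 kips.
Base metal shear (0.25 in plate): yield φR_n = 1.0×0.6×50×0.25×17 = 127.5 kips; rupture φR_n = 0.75×0.6×65×0.25×17 = 124.3 kips; take 124.3 kips (rupture).
Tension yield (gross): A_g = 6.4375×0.25 = 1.6094 in². φR_n = 0.90 × 50 × 1.6094 = 72.4 kips.
Governing: min(162.3, 124.3, 72.4) = 72.4 kips → gross-section yield.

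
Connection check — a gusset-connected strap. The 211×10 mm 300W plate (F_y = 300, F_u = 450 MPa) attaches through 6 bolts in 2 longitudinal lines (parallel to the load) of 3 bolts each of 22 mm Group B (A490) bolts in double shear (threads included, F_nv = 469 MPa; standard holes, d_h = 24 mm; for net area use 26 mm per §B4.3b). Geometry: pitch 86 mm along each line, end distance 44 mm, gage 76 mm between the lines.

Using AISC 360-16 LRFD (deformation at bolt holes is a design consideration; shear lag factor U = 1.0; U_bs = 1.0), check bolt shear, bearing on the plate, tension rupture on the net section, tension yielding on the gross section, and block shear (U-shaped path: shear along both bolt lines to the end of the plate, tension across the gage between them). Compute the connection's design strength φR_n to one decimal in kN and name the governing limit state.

Bolt shear: A_b = π(22)²/4 = 380.13 mm². φR_n = 0.75 × 469 × 380.13 × 6 × 2 = 1604.5 kN.
Bearing (10 mm plate, F_u = 450 MPa): end bolts L_c = 44 − 24/2 = 32, R_n = min(1.2×32×10×450, 2.4×22×10×450) = 172.8 kN/bolt; interior L_c = 86 − 24 = 62, R_n = 237.6 kN/bolt. φR_n = 0.75 × (2×172.8 + 4×237.6) = 972.0 kN.
Tension rupture (net): A_n = (211 − 2×26)×10 = 1590 mm² (U = 1.0, A_e = A_n). φR_n = 0.75 × 450 × 1590 = 536.6 kN.
Tension yield (gross): A_g = 211×10 = 2110 mm². φR_n = 0.90 × 300 × 2110 = 569.7 kN.
Block shear: shear path 2×[44+2×86] = 2×216 mm, A_gv = 4320, A_nv = 2×(216 − 2.5×26)×10 = 3020 mm²; tension across gage: (76 − 1×26)×10 = 500 mm². R_n = min(0.6×450×3020, 0.6×300×4320) + 1.0×450×500 = min(815.4, 777.6) + 225 = 1002.6 kN. φR_n = 0.75 × 1002.6 = 752.0 kN.
Governing: min(1604.5, 972.0, 536.6, 569.7, 752.0) = 536.6 kN → net-section rupture.

536.6 kN (net-section rupture governs)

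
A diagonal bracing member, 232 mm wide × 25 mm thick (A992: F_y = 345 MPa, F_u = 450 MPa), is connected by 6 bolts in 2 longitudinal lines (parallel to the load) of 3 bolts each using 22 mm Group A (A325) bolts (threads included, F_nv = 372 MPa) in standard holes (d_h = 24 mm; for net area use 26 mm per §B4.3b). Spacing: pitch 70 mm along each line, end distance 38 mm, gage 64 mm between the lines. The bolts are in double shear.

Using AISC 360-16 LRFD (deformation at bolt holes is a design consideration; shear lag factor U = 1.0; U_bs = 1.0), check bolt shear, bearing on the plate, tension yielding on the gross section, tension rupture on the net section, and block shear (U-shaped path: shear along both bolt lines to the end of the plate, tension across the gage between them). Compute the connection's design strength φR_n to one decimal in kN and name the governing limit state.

1272.7 kN (bolt shear governs)

Bolt shear: A_b = π(22)²/4 = 380.13 mm². φR_n = 0.75 × 372 × 380.13 × 6 × 2 = 1272.7 kN.
Bearing (25 mm plate, F_u = 450 MPa): end bolts L_c = 38 − 24/2 = 26, R_n = min(1.2×26×25×450, 2.4×22×25×450) = 351 kN/bolt; interior L_c = 70 − 24 = 46, R_n = 594 kN/bolt. φR_n = 0.75 × (2×351 + 4×594) = 2308.5 kN.
Tension yield (gross): A_g = 232×25 = 5800 mm². φR_n = 0.90 × 345 × 5800 = 1800.9 kN.
Tension rupture (net): A_n = (232 − 2×26)×25 = 4500 mm² (U = 1.0, A_e = A_n). φR_n = 0.75 × 450 × 4500 = 1518.8 kN.
Block shear: shear path 2×[38+2×70] = 2×178 mm, A_gv = 8900, A_nv = 2×(178 − 2.5×26)×25 = 5650 mm²; tension across gage: (64 − 1×26)×25 = 950 mm². R_n = min(0.6×450×5650, 0.6×345×8900) + 1.0×450×950 = min(1525.5, 1842.3) + 427.5 = 1953 kN. φR_n = 0.75 × 1953 = 1464.8 kN.
Governing: min(1272.7, 2308.5, 1800.9, 1518.8, 1464.8) = 1272.7 kN → bolt shear.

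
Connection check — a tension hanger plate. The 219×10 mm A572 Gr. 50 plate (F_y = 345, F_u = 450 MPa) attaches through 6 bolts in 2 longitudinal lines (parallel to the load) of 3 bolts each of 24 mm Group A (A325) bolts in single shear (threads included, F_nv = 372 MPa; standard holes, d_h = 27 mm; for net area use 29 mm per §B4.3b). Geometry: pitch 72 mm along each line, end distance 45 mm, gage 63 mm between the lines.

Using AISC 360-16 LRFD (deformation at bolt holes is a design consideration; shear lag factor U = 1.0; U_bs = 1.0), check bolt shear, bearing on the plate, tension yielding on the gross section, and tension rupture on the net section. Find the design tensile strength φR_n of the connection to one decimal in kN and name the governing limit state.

Bolt shear: A_b = π(24)²/4 = 452.39 mm². φR_n = 0.75 × 372 × 452.39 × 6 × 1 = 757.3 kN.
Bearing (10 mm plate, F_u = 450 MPa): end bolts L_c = 45 − 27/2 = 31.5, R_n = min(1.2×31.5×10×450, 2.4×24×10×450) = 170.1 kN/bolt; interior L_c = 72 − 27 = 45, R_n = 243 kN/bolt. φR_n = 0.75 × (2×170.1 + 4×243) = 984.2 kN.
Tension yield (gross): A_g = 219×10 = 2190 mm². φR_n = 0.90 × 345 × 2190 = 680.0 kN.
Tension rupture (net): A_n = (219 − 2×29)×10 = 1610 mm² (U = 1.0, A_e = A_n). φR_n = 0.75 × 450 × 1610 = 543.4 kN.
Governing: min(757.3, 984.2, 680.0, 543.4) = 543.4 kN → net-section rupture.

543.4 kN (net-section rupture governs)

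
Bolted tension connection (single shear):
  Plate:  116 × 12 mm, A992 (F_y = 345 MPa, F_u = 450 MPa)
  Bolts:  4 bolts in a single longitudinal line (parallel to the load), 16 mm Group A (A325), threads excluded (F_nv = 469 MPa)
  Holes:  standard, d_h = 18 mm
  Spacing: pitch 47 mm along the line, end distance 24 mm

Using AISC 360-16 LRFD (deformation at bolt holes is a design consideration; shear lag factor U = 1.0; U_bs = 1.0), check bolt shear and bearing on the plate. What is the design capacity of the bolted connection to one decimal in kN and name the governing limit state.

Bolt shear: A_b = π(16)²/4 = 201.06 mm². φR_n = 0.75 × 469 × 201.06 × 4 × 1 = 282.9 kN.
Bearing (12 mm plate, F_u = 450 MPa): end bolts L_c = 24 − 18/2 = 15, R_n = min(1.2×15×12×450, 2.4×16×12×450) = 97.2 kN/bolt; interior L_c = 47 − 18 = 29, R_n = 187.92 kN/bolt. φR_n = 0.75 × (1×97.2 + 3×187.92) = 495.7 kN.
Governing: min(282.9, 495.7) = 282.9 kN → bolt shear.

282.9 kN (bolt shear governs)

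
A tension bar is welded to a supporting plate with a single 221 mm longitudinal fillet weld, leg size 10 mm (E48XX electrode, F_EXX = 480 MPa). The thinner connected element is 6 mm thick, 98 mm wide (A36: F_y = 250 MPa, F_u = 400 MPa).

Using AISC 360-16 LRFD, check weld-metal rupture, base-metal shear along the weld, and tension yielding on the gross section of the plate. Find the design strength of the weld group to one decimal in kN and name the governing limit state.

132.3 kN (gross-section yield governs)

Weld metal: throat = 0.707×10 = 7.07 mm, L = 221 mm. φR_n = 0.75 × 0.6 × 480 × 7.07 × 221 = 337.5 kN.
Base metal shear (6 mm plate): yield φR_n = 1.0×0.6×250×6×221 = 198.9 kN; rupture φR_n = 0.75×0.6×400×6×221 = 238.7 kN; take 198.9 kN (yield).
Tension yield (gross): A_g = 98×6 = 588 mm². φR_n = 0.90 × 250 × 588 = 132.3 kN.
Governing: min(337.5, 198.9, 132.3) = 132.3 kN → gross-section yield.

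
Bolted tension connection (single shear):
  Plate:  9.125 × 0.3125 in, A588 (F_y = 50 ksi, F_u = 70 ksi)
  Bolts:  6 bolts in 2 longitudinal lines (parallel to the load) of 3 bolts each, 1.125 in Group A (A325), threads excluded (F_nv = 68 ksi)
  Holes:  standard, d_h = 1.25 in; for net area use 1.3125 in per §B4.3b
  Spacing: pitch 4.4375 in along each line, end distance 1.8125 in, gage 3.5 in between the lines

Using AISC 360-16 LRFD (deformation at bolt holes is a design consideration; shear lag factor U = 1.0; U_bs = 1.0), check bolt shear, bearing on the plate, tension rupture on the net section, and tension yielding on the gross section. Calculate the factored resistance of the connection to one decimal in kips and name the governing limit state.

106.6 kips (net-section rupture governs)

Bolt shear: A_b = π(1.125)²/4 = 0.99402 in². φR_n = 0.75 × 68 × 0.99402 × 6 × 1 = 304.2 kips.
Bearing (0.3125 in plate, F_u = 70 ksi): end bolts L_c = 1.8125 − 1.25/2 = 1.1875, R_n = min(1.2×1.1875×0.3125×70, 2.4×1.125×0.3125×70) = 31.172 kips/bolt; interior L_c = 4.4375 − 1.25 = 3.1875, R_n = 59.063 kips/bolt. φR_n = 0.75 × (2×31.172 + 4×59.063) = 223.9 kips.
Tension rupture (net): A_n = (9.125 − 2×1.3125)×0.3125 = 2.0313 in² (U = 1.0, A_e = A_n). φR_n = 0.75 × 70 × 2.0313 = 106.6 kips.
Tension yield (gross): A_g = 9.125×0.3125 = 2.8516 in². φR_n = 0.90 × 50 × 2.8516 = 128.3 kips.
Governing: min(304.2, 223.9, 106.6, 128.3) = 106.6 kips → net-section rupture.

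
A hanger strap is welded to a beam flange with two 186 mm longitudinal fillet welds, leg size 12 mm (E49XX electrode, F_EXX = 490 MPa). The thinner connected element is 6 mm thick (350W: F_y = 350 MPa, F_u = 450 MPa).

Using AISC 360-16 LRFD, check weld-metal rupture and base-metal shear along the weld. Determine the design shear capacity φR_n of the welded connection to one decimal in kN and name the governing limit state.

452.0 kN (base-metal shear governs)

Weld metal: throat = 0.707×12 = 8.484 mm, L = 2×186 = 372 mm. φR_n = 0.75 × 0.6 × 490 × 8.484 × 372 = 695.9 kN.
Base metal shear (6 mm plate): yield φR_n = 1.0×0.6×350×6×372 = 468.7 kN; rupture φR_n = 0.75×0.6×450×6×372 = 452.0 kN; take 452.0 kN (rupture).
Governing: min(695.9, 452.0) = 452.0 kN → base-metal shear.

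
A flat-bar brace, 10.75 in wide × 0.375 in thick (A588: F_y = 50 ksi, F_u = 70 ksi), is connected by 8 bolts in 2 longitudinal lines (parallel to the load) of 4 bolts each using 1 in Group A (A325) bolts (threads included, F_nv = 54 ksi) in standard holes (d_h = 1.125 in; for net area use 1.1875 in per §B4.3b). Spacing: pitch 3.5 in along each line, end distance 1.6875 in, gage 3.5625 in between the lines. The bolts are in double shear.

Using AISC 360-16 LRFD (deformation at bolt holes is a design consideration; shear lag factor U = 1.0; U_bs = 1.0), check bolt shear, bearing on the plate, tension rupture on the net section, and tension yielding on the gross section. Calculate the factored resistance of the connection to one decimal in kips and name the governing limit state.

164.9 kips (net-section rupture governs)

Bolt shear: A_b = π(1)²/4 = 0.7854 in². φR_n = 0.75 × 54 × 0.7854 × 8 × 2 = 508.9 kips.
Bearing (0.375 in plate, F_u = 70 ksi): end bolts L_c = 1.6875 − 1.125/2 = 1.125, R_n = min(1.2×1.125×0.375×70, 2.4×1×0.375×70) = 35.438 kips/bolt; interior L_c = 3.5 − 1.125 = 2.375, R_n = 63 kips/bolt. φR_n = 0.75 × (2×35.438 + 6×63) = 336.7 kips.
Tension rupture (net): A_n = (10.75 − 2×1.1875)×0.375 = 3.1406 in² (U = 1.0, A_e = A_n). φR_n = 0.75 × 70 × 3.1406 = 164.9 kips.
Tension yield (gross): A_g = 10.75×0.375 = 4.0313 in². φR_n = 0.90 × 50 × 4.0313 = 181.4 kips.
Governing: min(508.9, 336.7, 164.9, 181.4) = 164.9 kips → net-section rupture.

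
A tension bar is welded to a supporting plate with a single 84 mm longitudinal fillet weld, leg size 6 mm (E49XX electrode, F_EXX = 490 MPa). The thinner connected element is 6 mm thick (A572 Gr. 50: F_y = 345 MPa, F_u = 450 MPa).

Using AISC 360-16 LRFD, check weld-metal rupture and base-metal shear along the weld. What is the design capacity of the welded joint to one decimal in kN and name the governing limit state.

78.6 kN (weld metal governs)

Weld metal: throat = 0.707×6 = 4.242 mm, L = 84 mm. φR_n = 0.75 × 0.6 × 490 × 4.242 × 84 = 78.6 kN.
Base metal shear (6 mm plate): yield φR_n = 1.0×0.6×345×6×84 = 104.3 kN; rupture φR_n = 0.75×0.6×450×6×84 = 102.1 kN; take 102.1 kN (rupture).
Governing: min(78.6, 102.1) = 78.6 kN → weld metal.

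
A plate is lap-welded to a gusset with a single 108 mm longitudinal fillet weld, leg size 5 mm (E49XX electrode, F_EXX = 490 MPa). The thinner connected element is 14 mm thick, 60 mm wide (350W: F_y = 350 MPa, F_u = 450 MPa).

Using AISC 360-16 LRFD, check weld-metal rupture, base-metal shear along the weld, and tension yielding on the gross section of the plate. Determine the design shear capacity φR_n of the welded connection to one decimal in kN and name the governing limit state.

Weld metal: throat = 0.707×5 = 3.535 mm, L = 108 mm. φR_n = 0.75 × 0.6 × 490 × 3.535 × 108 = 84.2 kN.
Base metal shear (14 mm plate): yield φR_n = 1.0×0.6×350×14×108 = 317.5 kN; rupture φR_n = 0.75×0.6×450×14×108 = 306.2 kN; take 306.2 kN (rupture).
Tension yield (gross): A_g = 60×14 = 840 mm². φR_n = 0.90 × 350 × 840 = 264.6 kN.
Governing: min(84.2, 306.2, 264.6) = 84.2 kN → weld metal.

84.2 kN (weld metal governs)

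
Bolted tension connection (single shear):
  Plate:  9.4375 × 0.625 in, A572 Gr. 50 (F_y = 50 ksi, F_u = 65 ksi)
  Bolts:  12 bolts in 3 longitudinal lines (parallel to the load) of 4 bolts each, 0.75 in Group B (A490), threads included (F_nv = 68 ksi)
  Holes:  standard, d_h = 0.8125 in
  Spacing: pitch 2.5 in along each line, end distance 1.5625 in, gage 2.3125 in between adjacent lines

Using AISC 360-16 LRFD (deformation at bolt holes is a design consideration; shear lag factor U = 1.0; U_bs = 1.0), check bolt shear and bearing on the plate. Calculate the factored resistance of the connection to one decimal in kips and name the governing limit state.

270.4 kips (bolt shear governs)

Bolt shear: A_b = π(0.75)²/4 = 0.44179 in². φR_n = 0.75 × 68 × 0.44179 × 12 × 1 = 270.4 kips.
Bearing (0.625 in plate, F_u = 65 ksi): end bolts L_c = 1.5625 − 0.8125/2 = 1.15625, R_n = min(1.2×1.15625×0.625×65, 2.4×0.75×0.625×65) = 56.367 kips/bolt; interior L_c = 2.5 − 0.8125 = 1.6875, R_n = 73.125 kips/bolt. φR_n = 0.75 × (3×56.367 + 9×73.125) = 620.4 kips.
Governing: min(270.4, 620.4) = 270.4 kips → bolt shear.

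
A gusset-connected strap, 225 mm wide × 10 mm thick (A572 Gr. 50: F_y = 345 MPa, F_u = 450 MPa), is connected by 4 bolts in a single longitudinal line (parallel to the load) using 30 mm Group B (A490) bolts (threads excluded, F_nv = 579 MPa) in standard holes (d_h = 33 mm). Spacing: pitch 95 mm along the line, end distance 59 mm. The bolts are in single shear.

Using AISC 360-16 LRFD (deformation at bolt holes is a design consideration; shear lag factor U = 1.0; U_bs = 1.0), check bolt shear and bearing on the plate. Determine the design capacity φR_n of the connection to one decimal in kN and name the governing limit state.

Bolt shear: A_b = π(30)²/4 = 706.86 mm². φR_n = 0.75 × 579 × 706.86 × 4 × 1 = 1227.8 kN.
Bearing (10 mm plate, F_u = 450 MPa): end bolts L_c = 59 − 33/2 = 42.5, R_n = min(1.2×42.5×10×450, 2.4×30×10×450) = 229.5 kN/bolt; interior L_c = 95 − 33 = 62, R_n = 324 kN/bolt. φR_n = 0.75 × (1×229.5 + 3×324) = 901.1 kN.
Governing: min(1227.8, 901.1) = 901.1 kN → bearing.

901.1 kN (bearing governs)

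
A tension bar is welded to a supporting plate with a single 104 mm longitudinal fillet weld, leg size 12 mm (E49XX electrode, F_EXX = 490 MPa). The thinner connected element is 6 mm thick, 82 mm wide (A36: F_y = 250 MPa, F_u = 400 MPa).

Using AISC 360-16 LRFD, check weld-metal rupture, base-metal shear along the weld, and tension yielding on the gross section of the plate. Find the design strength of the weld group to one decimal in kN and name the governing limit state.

93.6 kN (base-metal shear governs)

Weld metal: throat = 0.707×12 = 8.484 mm, L = 104 mm. φR_n = 0.75 × 0.6 × 490 × 8.484 × 104 = 194.6 kN.
Base metal shear (6 mm plate): yield φR_n = 1.0×0.6×250×6×104 = 93.6 kN; rupture φR_n = 0.75×0.6×400×6×104 = 112.3 kN; take 93.6 kN (yield).
Tension yield (gross): A_g = 82×6 = 492 mm². φR_n = 0.90 × 250 × 492 = 110.7 kN.
Governing: min(194.6, 93.6, 110.7) = 93.6 kN → base-metal shear.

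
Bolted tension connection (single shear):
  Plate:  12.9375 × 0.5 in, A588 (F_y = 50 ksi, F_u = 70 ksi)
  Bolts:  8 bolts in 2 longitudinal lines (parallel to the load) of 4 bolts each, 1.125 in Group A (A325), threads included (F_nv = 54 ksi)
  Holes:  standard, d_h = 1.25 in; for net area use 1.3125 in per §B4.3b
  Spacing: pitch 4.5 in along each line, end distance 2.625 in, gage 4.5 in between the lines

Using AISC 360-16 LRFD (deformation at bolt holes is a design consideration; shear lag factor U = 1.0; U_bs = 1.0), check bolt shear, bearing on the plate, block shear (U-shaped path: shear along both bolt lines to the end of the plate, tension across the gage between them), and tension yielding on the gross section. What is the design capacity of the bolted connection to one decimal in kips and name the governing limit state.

Bolt shear: A_b = π(1.125)²/4 = 0.99402 in². φR_n = 0.75 × 54 × 0.99402 × 8 × 1 = 322.1 kips.
Bearing (0.5 in plate, F_u = 70 ksi): end bolts L_c = 2.625 − 1.25/2 = 2, R_n = min(1.2×2×0.5×70, 2.4×1.125×0.5×70) = 84 kips/bolt; interior L_c = 4.5 − 1.25 = 3.25, R_n = 94.5 kips/bolt. φR_n = 0.75 × (2×84 + 6×94.5) = 551.3 kips.
Block shear: shear path 2×[2.625+3×4.5] = 2×16.125 in, A_gv = 16.125, A_nv = 2×(16.125 − 3.5×1.3125)×0.5 = 11.531 in²; tension across gage: (4.5 − 1×1.3125)×0.5 = 1.5938 in². R_n = min(0.6×70×11.531, 0.6×50×16.125) + 1.0×70×1.5938 = min(484.3, 483.75) + 111.57 = 595.32 kips. φR_n = 0.75 × 595.32 = 446.5 kips.
Tension yield (gross): A_g = 12.9375×0.5 = 6.4688 in². φR_n = 0.90 × 50 × 6.4688 = 291.1 kips.
Governing: min(322.1, 551.3, 446.5, 291.1) = 291.1 kips → gross-section yield.

291.1 kips (gross-section yield governs)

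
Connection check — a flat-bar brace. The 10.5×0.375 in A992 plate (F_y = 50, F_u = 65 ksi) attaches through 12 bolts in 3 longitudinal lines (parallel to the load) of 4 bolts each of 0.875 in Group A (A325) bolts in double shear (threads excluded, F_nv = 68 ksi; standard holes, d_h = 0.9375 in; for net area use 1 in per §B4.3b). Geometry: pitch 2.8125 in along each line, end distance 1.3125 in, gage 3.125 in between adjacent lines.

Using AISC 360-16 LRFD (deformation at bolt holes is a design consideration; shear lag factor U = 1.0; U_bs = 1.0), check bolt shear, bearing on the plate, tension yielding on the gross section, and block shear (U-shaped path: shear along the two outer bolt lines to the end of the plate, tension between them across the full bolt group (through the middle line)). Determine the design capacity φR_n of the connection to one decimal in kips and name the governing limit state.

177.2 kips (gross-section yield governs)

Bolt shear: A_b = π(0.875)²/4 = 0.60132 in². φR_n = 0.75 × 68 × 0.60132 × 12 × 2 = 736.0 kips.
Bearing (0.375 in plate, F_u = 65 ksi): end bolts L_c = 1.3125 − 0.9375/2 = 0.84375, R_n = min(1.2×0.84375×0.375×65, 2.4×0.875×0.375×65) = 24.68 kips/bolt; interior L_c = 2.8125 − 0.9375 = 1.875, R_n = 51.188 kips/bolt. φR_n = 0.75 × (3×24.68 + 9×51.188) = 401.0 kips.
Tension yield (gross): A_g = 10.5×0.375 = 3.9375 in². φR_n = 0.90 × 50 × 3.9375 = 177.2 kips.
Block shear: shear path 2×[1.3125+3×2.8125] = 2×9.75 in, A_gv = 7.3125, A_nv = 2×(9.75 − 3.5×1)×0.375 = 4.6875 in²; tension across gage: (6.25 − 2×1)×0.375 = 1.5938 in². R_n = min(0.6×65×4.6875, 0.6×50×7.3125) + 1.0×65×1.5938 = min(182.81, 219.38) + 103.6 = 286.41 kips. φR_n = 0.75 × 286.41 = 214.8 kips.
Governing: min(736.0, 401.0, 177.2, 214.8) = 177.2 kips → gross-section yield.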